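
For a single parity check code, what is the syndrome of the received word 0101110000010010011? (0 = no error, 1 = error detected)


Syndrome = XOR of all bits = 0 XOR 1 XOR 0 XOR 1 XOR 1 XOR 1 XOR 0 XOR 0 XOR 0 XOR 0 XOR 0 XOR 1 XOR 0 XOR 0 XOR 1 XOR 0 XOR 0 XOR 1 XOR 1 = 0

0


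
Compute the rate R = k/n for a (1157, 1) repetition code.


Rate = k/n = 1/1157

1/1157


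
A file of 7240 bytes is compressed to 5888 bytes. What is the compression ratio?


Ratio = original / compressed = 7240 / 5888 = 1.2296

1.2296


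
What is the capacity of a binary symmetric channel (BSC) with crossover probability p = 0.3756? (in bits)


H(p) = -p*log2(p) - (1-p)*log2(1-p) = -0.3756*log2(0.3756) - 0.6244*log2(0.6244) = 0.530622 + 0.424253 = 0.9549. C = 1 - H(p) = 1 - 0.9549 = 0.0451

0.0451 bits


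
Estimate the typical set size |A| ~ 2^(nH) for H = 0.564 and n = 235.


log2|A_typical| = nH = 235 * 0.564 = 132.54, so |A_typical| ~ 2^132.54 = 7.916e+39

7.916e+39


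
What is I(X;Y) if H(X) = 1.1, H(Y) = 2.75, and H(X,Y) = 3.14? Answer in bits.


I(X;Y) = H(X) + H(Y) - H(X,Y) = 1.1 + 2.75 - 3.14 = 0.71

0.71 bits


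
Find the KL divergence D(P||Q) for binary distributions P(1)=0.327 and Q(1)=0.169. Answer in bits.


KL = p*log2(p/q) + (1-p)*log2((1-p)/(1-q)) = 0.327*log2(0.327/0.169) + 0.673*log2(0.673/0.831) = 0.1066

0.1066 bits


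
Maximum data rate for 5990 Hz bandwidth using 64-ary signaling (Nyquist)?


Rate = 2 * B * log2(M) = 2 * 5990 * 6.0 = 71880.0

71880.0 bps


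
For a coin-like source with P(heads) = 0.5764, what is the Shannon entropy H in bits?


H = -p*log2(p) - (1-p)*log2(1-p). -0.5764*log2(0.5764) = 0.458156; -0.4236*log2(0.4236) = 0.524936. H = 0.458156 + 0.524936 = 0.9831

0.9831 bits


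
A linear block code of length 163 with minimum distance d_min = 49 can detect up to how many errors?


Detection capability = d_min - 1 = 49 - 1 = 48

48 errors


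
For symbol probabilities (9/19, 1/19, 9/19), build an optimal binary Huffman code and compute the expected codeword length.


Huffman construction (repeatedly merge the two least-probable nodes; each merge adds 1 bit to every symbol beneath it): 1/19 + 9/19 = 10/19; 9/19 + 10/19 = 1. Resulting codeword lengths (in the order the probabilities were given): (2, 2, 1). L_avg = sum(p_i * l_i) = 9/19*2 + 1/19*2 + 9/19*1 = 29/19 = 1.5263

1.5263 bits


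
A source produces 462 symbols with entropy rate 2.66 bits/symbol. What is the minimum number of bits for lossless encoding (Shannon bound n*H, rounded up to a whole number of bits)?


Minimum bits >= n * H = 462 * 2.66 = 1228.92, rounded up to a whole number of bits = 1229

1229 bits


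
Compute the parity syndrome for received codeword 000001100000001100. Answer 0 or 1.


Syndrome = XOR of all bits = 0 XOR 0 XOR 0 XOR 0 XOR 0 XOR 1 XOR 1 XOR 0 XOR 0 XOR 0 XOR 0 XOR 0 XOR 0 XOR 0 XOR 1 XOR 1 XOR 0 XOR 0 = 0

0


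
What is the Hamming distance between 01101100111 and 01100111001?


Count differing positions: . . . . ^ . ^ ^ ^ ^ . = 5 differences

5


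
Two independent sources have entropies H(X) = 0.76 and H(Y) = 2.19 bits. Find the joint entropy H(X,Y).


For independent variables, H(X,Y) = H(X) + H(Y) = 0.76 + 2.19 = 2.95

2.95 bits


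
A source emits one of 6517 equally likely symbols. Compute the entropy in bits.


H = log2(n) = log2(6517) = 12.67

12.67 bits


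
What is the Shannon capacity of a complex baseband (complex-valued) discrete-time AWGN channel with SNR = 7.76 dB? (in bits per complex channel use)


SNR_linear = 10^(7.76/10) = 5.9704; C = log2(1 + SNR_linear) = log2(1 + 5.9704) = 2.8012

2.8012 bits/channel use


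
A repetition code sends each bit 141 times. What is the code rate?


Rate = k/n = 1/141

1/141


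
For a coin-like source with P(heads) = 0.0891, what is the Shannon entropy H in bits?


H = -p*log2(p) - (1-p)*log2(1-p). -0.0891*log2(0.0891) = 0.310819; -0.9109*log2(0.9109) = 0.122639. H = 0.310819 + 0.122639 = 0.4335

0.4335 bits


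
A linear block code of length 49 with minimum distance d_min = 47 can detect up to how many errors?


Detection capability = d_min - 1 = 47 - 1 = 46

46 errors


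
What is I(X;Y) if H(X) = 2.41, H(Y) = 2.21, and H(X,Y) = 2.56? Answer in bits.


I(X;Y) = H(X) + H(Y) - H(X,Y) = 2.41 + 2.21 - 2.56 = 2.06

2.06 bits


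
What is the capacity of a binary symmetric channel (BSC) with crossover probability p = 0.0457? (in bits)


H(p) = -p*log2(p) - (1-p)*log2(1-p) = -0.0457*log2(0.0457) - 0.9543*log2(0.9543) = 0.203441 + 0.064401 = 0.2678. C = 1 - H(p) = 1 - 0.2678 = 0.7322

0.7322 bits


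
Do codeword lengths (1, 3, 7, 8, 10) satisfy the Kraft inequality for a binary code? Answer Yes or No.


Kraft sum = sum(2^(-l_i)) = 0.6377, need <= 1. Result: satisfied (a binary prefix-free code with these lengths exists)

Yes


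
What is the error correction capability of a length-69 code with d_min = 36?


Correction capability = floor((d-1)/2) = floor((36-1)/2) = 17

17 errors


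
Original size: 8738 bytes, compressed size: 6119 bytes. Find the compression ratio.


Ratio = original / compressed = 8738 / 6119 = 1.428

1.428


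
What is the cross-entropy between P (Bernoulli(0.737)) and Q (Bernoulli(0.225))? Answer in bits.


H(P,Q) = -p*log2(q) - (1-p)*log2(1-q). -0.737*log2(0.225) = 1.586026; -0.263*log2(0.775) = 0.096713. H(P,Q) = 1.586026 + 0.096713 = 1.6827

1.6827 bits


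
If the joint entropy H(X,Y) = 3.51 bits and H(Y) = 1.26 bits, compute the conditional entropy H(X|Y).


H(X|Y) = H(X,Y) - H(Y) = 3.51 - 1.26 = 2.25

2.25 bits


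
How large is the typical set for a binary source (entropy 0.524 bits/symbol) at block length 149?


log2|A_typical| = nH = 149 * 0.524 = 78.076, so |A_typical| ~ 2^78.076 = 3.186e+23

3.186e+23


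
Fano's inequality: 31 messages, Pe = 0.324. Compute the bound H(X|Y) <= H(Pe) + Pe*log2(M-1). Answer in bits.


H(Pe) = -Pe*log2(Pe) - (1-Pe)*log2(1-Pe) = -0.324*log2(0.324) - 0.676*log2(0.676) = 0.526803 + 0.381876 = 0.9087. Pe*log2(M-1) = 0.324*log2(30) = 1.589833. Bound = H(Pe) + Pe*log2(M-1) = 0.526803 + 0.381876 + 1.589833 = 2.4985

2.4985 bits


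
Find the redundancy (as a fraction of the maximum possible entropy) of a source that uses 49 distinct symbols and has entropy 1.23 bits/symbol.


H_max = log2(K) = log2(49) = 5.6147 bits/symbol. Redundancy = 1 - H/H_max = 1 - 1.23/5.6147 = 1 - 0.2191 = 0.7809

0.7809


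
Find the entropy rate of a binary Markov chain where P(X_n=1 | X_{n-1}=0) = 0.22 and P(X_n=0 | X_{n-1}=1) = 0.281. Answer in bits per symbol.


Stationary distribution: pi_0 = p10/(p01+p10) = 0.5609, pi_1 = 0.4391. Entropy rate H' = pi_0*H(p01) + pi_1*H(p10) = 0.5609*0.7602 + 0.4391*0.8568 = 0.8026

0.8026 bits/symbol


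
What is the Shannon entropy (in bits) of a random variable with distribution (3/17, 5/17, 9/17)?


H = -sum(p_i * log2(p_i)). Terms: -(3/17)*log2(3/17) = 0.441618; -(5/17)*log2(5/17) = 0.519275; -(9/17)*log2(9/17) = 0.485755. H = 0.441618 + 0.519275 + 0.485755 = 1.4466

1.4466 bits


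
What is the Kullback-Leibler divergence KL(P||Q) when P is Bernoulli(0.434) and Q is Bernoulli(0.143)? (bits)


KL = p*log2(p/q) + (1-p)*log2((1-p)/(1-q)) = 0.434*log2(0.434/0.143) + 0.566*log2(0.566/0.857) = 0.3564

0.3564 bits


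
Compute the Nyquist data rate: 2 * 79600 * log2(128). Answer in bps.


Rate = 2 * B * log2(M) = 2 * 79600 * 7.0 = 1114400.0

1114400.0 bps


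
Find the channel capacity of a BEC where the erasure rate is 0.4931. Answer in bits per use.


C = 1 - epsilon = 1 - 0.4931 = 0.5069

0.5069 bits


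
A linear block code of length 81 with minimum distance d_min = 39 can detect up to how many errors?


Detection capability = d_min - 1 = 39 - 1 = 38

38 errors


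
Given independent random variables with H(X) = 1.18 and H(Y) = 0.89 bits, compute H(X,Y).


For independent variables, H(X,Y) = H(X) + H(Y) = 1.18 + 0.89 = 2.07

2.07 bits


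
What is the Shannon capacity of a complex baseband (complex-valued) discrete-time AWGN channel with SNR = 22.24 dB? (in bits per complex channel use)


SNR_linear = 10^(22.24/10) = 167.4943; C = log2(1 + SNR_linear) = log2(1 + 167.4943) = 7.3966

7.3966 bits/channel use


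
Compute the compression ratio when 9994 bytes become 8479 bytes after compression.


Ratio = original / compressed = 9994 / 8479 = 1.1787

1.1787


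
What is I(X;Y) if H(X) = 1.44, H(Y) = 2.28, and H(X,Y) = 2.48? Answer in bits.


I(X;Y) = H(X) + H(Y) - H(X,Y) = 1.44 + 2.28 - 2.48 = 1.24

1.24 bits


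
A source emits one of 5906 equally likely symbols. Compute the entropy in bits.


H = log2(n) = log2(5906) = 12.528

12.528 bits


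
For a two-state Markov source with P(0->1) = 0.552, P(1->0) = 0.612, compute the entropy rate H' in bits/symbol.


Stationary distribution: pi_0 = p10/(p01+p10) = 0.5258, pi_1 = 0.4742. Entropy rate H' = pi_0*H(p01) + pi_1*H(p10) = 0.5258*0.9922 + 0.4742*0.9635 = 0.9786

0.9786 bits/symbol


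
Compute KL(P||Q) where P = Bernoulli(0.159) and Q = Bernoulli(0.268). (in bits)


KL = p*log2(p/q) + (1-p)*log2((1-p)/(1-q)) = 0.159*log2(0.159/0.268) + 0.841*log2(0.841/0.732) = 0.0487

0.0487 bits


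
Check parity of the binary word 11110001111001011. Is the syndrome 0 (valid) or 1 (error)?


Syndrome = XOR of all bits = 1 XOR 1 XOR 1 XOR 1 XOR 0 XOR 0 XOR 0 XOR 1 XOR 1 XOR 1 XOR 1 XOR 0 XOR 0 XOR 1 XOR 0 XOR 1 XOR 1 = 1

1


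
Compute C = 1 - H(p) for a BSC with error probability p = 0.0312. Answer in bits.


H(p) = -p*log2(p) - (1-p)*log2(1-p) = -0.0312*log2(0.0312) - 0.9688*log2(0.9688) = 0.156072 + 0.044302 = 0.2004. C = 1 - H(p) = 1 - 0.2004 = 0.7996

0.7996 bits


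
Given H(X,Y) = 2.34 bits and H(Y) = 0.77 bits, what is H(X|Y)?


H(X|Y) = H(X,Y) - H(Y) = 2.34 - 0.77 = 1.57

1.57 bits


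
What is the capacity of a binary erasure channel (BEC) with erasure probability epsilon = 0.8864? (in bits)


C = 1 - epsilon = 1 - 0.8864 = 0.1136

0.1136 bits


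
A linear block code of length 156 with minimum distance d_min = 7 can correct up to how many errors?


Correction capability = floor((d-1)/2) = floor((7-1)/2) = 3

3 errors


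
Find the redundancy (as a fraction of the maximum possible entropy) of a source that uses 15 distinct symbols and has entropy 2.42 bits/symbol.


H_max = log2(K) = log2(15) = 3.9069 bits/symbol. Redundancy = 1 - H/H_max = 1 - 2.42/3.9069 = 1 - 0.6194 = 0.3806

0.3806


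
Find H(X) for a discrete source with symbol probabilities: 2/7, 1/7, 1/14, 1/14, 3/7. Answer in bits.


H = -sum(p_i * log2(p_i)). Terms: -(2/7)*log2(2/7) = 0.516387; -(1/7)*log2(1/7) = 0.401051; -(1/14)*log2(1/14) = 0.271954; -(1/14)*log2(1/14) = 0.271954; -(3/7)*log2(3/7) = 0.523882. H = 0.516387 + 0.401051 + 0.271954 + 0.271954 + 0.523882 = 1.9852

1.9852 bits


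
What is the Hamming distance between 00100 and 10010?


Count differing positions: ^ . ^ ^ . = 3 differences

3


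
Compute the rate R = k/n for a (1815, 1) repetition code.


Rate = k/n = 1/1815

1/1815


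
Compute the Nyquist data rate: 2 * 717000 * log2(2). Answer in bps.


Rate = 2 * B * log2(M) = 2 * 717000 * 1.0 = 1434000.0

1434000.0 bps


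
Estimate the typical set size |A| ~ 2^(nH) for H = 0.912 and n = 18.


log2|A_typical| = nH = 18 * 0.912 = 16.416, so |A_typical| ~ 2^16.416 = 8.744e+04

8.744e+04


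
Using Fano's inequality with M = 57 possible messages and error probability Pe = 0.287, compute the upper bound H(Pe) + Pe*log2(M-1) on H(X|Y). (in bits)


H(Pe) = -Pe*log2(Pe) - (1-Pe)*log2(1-Pe) = -0.287*log2(0.287) - 0.713*log2(0.713) = 0.516852 + 0.347963 = 0.8648. Pe*log2(M-1) = 0.287*log2(56) = 1.666711. Bound = H(Pe) + Pe*log2(M-1) = 0.516852 + 0.347963 + 1.666711 = 2.5315

2.5315 bits


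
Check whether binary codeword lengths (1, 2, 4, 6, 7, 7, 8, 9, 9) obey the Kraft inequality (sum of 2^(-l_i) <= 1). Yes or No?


Kraft sum = sum(2^(-l_i)) = 0.8516, need <= 1. Result: satisfied (a binary prefix-free code with these lengths exists)

Yes


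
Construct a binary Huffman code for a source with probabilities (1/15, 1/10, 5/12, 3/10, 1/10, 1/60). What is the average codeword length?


Huffman construction (repeatedly merge the two least-probable nodes; each merge adds 1 bit to every symbol beneath it): 1/60 + 1/15 = 1/12; 1/12 + 1/10 = 11/60; 1/10 + 11/60 = 17/60; 17/60 + 3/10 = 7/12; 5/12 + 7/12 = 1. Resulting codeword lengths (in the order the probabilities were given): (5, 4, 1, 2, 3, 5). L_avg = sum(p_i * l_i) = 1/15*5 + 1/10*4 + 5/12*1 + 3/10*2 + 1/10*3 + 1/60*5 = 32/15 = 2.1333

2.1333 bits


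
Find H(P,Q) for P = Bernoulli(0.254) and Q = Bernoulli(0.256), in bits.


H(P,Q) = -p*log2(q) - (1-p)*log2(1-q). -0.254*log2(0.256) = 0.499309; -0.746*log2(0.744) = 0.318263. H(P,Q) = 0.499309 + 0.318263 = 0.8176

0.8176 bits


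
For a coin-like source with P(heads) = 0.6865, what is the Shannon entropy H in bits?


H = -p*log2(p) - (1-p)*log2(1-p). -0.6865*log2(0.6865) = 0.372542; -0.3135*log2(0.3135) = 0.524631. H = 0.372542 + 0.524631 = 0.8972

0.8972 bits


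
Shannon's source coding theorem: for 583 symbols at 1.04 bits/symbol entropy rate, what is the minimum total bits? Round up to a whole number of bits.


Minimum bits >= n * H = 583 * 1.04 = 606.32, rounded up to a whole number of bits = 607

607 bits


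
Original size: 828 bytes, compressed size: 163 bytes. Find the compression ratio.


Ratio = original / compressed = 828 / 163 = 5.0798

5.0798


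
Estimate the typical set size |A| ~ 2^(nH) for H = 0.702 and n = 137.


log2|A_typical| = nH = 137 * 0.702 = 96.174, so |A_typical| ~ 2^96.174 = 8.938e+28

8.938e+28


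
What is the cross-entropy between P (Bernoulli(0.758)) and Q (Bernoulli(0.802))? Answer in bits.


H(P,Q) = -p*log2(q) - (1-p)*log2(1-q). -0.758*log2(0.802) = 0.241291; -0.242*log2(0.198) = 0.565415. H(P,Q) = 0.241291 + 0.565415 = 0.8067

0.8067 bits


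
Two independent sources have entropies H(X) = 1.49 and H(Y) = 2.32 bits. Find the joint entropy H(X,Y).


For independent variables, H(X,Y) = H(X) + H(Y) = 1.49 + 2.32 = 3.81

3.81 bits


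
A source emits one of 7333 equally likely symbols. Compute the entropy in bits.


H = log2(n) = log2(7333) = 12.8402

12.8402 bits


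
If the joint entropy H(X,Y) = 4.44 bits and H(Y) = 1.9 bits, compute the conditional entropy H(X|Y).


H(X|Y) = H(X,Y) - H(Y) = 4.44 - 1.9 = 2.54

2.54 bits


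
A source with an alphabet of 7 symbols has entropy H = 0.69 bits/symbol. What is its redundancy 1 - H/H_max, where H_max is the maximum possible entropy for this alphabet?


H_max = log2(K) = log2(7) = 2.8074 bits/symbol. Redundancy = 1 - H/H_max = 1 - 0.69/2.8074 = 1 - 0.2458 = 0.7542

0.7542


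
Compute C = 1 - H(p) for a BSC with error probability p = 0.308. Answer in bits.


H(p) = -p*log2(p) - (1-p)*log2(1-p) = -0.308*log2(0.308) - 0.692*log2(0.692) = 0.523291 + 0.367560 = 0.8909. C = 1 - H(p) = 1 - 0.8909 = 0.1091

0.1091 bits


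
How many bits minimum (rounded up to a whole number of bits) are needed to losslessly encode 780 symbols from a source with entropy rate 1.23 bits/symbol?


Minimum bits >= n * H = 780 * 1.23 = 959.4, rounded up to a whole number of bits = 960

960 bits


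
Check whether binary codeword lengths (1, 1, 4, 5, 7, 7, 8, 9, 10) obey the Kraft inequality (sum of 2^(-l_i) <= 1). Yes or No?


Kraft sum = sum(2^(-l_i)) = 1.1162, need <= 1. Result: violated (a binary prefix-free code with these lengths cannot exist)

No


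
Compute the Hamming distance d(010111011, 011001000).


Count differing positions: . . ^ ^ ^ . . ^ ^ = 5 differences

5


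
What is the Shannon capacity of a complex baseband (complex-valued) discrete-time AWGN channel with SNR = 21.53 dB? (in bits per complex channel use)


SNR_linear = 10^(21.53/10) = 142.2329; C = log2(1 + SNR_linear) = log2(1 + 142.2329) = 7.1622

7.1622 bits/channel use


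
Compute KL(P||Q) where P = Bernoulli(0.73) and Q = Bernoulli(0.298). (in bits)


KL = p*log2(p/q) + (1-p)*log2((1-p)/(1-q)) = 0.73*log2(0.73/0.298) + 0.27*log2(0.27/0.702) = 0.5714

0.5714 bits


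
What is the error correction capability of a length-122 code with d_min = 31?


Correction capability = floor((d-1)/2) = floor((31-1)/2) = 15

15 errors


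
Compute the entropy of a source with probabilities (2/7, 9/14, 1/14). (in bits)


H = -sum(p_i * log2(p_i)). Terms: -(2/7)*log2(2/7) = 0.516387; -(9/14)*log2(9/14) = 0.409776; -(1/14)*log2(1/14) = 0.271954. H = 0.516387 + 0.409776 + 0.271954 = 1.1981

1.1981 bits


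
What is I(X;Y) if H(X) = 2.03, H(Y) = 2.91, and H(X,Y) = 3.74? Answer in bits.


I(X;Y) = H(X) + H(Y) - H(X,Y) = 2.03 + 2.91 - 3.74 = 1.2

1.2 bits


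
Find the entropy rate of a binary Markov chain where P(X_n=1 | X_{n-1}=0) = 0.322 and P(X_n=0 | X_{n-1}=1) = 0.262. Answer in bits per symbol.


Stationary distribution: pi_0 = p10/(p01+p10) = 0.4486, pi_1 = 0.5514. Entropy rate H' = pi_0*H(p01) + pi_1*H(p10) = 0.4486*0.9065 + 0.5514*0.8297 = 0.8642

0.8642 bits/symbol


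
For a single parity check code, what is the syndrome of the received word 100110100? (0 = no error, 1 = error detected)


Syndrome = XOR of all bits = 1 XOR 0 XOR 0 XOR 1 XOR 1 XOR 0 XOR 1 XOR 0 XOR 0 = 0

0


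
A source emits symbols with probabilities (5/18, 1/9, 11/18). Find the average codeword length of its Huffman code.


Huffman construction (repeatedly merge the two least-probable nodes; each merge adds 1 bit to every symbol beneath it): 1/9 + 5/18 = 7/18; 7/18 + 11/18 = 1. Resulting codeword lengths (in the order the probabilities were given): (2, 2, 1). L_avg = sum(p_i * l_i) = 5/18*2 + 1/9*2 + 11/18*1 = 25/18 = 1.3889

1.3889 bits


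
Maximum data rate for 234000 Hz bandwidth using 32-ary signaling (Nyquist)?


Rate = 2 * B * log2(M) = 2 * 234000 * 5.0 = 2340000.0

2340000.0 bps


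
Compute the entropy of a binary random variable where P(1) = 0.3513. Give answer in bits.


H = -p*log2(p) - (1-p)*log2(1-p). -0.3513*log2(0.3513) = 0.530191; -0.6487*log2(0.6487) = 0.405033. H = 0.530191 + 0.405033 = 0.9352

0.9352 bits


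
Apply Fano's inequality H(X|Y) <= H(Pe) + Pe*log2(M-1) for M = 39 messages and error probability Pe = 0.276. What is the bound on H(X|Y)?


H(Pe) = -Pe*log2(Pe) - (1-Pe)*log2(1-Pe) = -0.276*log2(0.276) - 0.724*log2(0.724) = 0.512604 + 0.337339 = 0.8499. Pe*log2(M-1) = 0.276*log2(38) = 1.448428. Bound = H(Pe) + Pe*log2(M-1) = 0.512604 + 0.337339 + 1.448428 = 2.2984

2.2984 bits


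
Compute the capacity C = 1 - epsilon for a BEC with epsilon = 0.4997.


C = 1 - epsilon = 1 - 0.4997 = 0.5003

0.5003 bits


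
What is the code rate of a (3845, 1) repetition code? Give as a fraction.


Rate = k/n = 1/3845

1/3845


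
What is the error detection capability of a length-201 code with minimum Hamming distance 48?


Detection capability = d_min - 1 = 48 - 1 = 47

47 errors


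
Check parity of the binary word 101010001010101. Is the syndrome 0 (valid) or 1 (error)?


Syndrome = XOR of all bits = 1 XOR 0 XOR 1 XOR 0 XOR 1 XOR 0 XOR 0 XOR 0 XOR 1 XOR 0 XOR 1 XOR 0 XOR 1 XOR 0 XOR 1 = 1

1


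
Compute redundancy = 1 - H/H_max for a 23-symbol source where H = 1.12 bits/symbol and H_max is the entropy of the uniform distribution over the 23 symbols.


H_max = log2(K) = log2(23) = 4.5236 bits/symbol. Redundancy = 1 - H/H_max = 1 - 1.12/4.5236 = 1 - 0.2476 = 0.7524

0.7524


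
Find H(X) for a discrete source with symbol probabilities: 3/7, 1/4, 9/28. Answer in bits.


H = -sum(p_i * log2(p_i)). Terms: -(3/7)*log2(3/7) = 0.523882; -(1/4)*log2(1/4) = 0.500000; -(9/28)*log2(9/28) = 0.526317. H = 0.523882 + 0.500000 + 0.526317 = 1.5502

1.5502 bits


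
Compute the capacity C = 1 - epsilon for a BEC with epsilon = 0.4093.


C = 1 - epsilon = 1 - 0.4093 = 0.5907

0.5907 bits


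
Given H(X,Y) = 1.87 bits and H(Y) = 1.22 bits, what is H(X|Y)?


H(X|Y) = H(X,Y) - H(Y) = 1.87 - 1.22 = 0.65

0.65 bits


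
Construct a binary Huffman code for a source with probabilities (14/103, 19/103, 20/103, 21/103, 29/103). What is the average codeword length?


Huffman construction (repeatedly merge the two least-probable nodes; each merge adds 1 bit to every symbol beneath it): 14/103 + 19/103 = 33/103; 20/103 + 21/103 = 41/103; 29/103 + 33/103 = 62/103; 41/103 + 62/103 = 1. Resulting codeword lengths (in the order the probabilities were given): (3, 3, 2, 2, 2). L_avg = sum(p_i * l_i) = 14/103*3 + 19/103*3 + 20/103*2 + 21/103*2 + 29/103*2 = 239/103 = 2.3204

2.3204 bits


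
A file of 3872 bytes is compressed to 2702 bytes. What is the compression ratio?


Ratio = original / compressed = 3872 / 2702 = 1.433

1.433


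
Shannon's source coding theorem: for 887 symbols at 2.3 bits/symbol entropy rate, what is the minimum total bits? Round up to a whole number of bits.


Minimum bits >= n * H = 887 * 2.3 = 2040.1, rounded up to a whole number of bits = 2041

2041 bits


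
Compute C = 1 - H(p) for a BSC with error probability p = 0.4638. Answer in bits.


H(p) = -p*log2(p) - (1-p)*log2(1-p) = -0.4638*log2(0.4638) - 0.5362*log2(0.5362) = 0.514088 + 0.482128 = 0.9962. C = 1 - H(p) = 1 - 0.9962 = 0.0038

0.0038 bits


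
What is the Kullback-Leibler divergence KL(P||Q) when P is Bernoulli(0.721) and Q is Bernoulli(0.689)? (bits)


KL = p*log2(p/q) + (1-p)*log2((1-p)/(1-q)) = 0.721*log2(0.721/0.689) + 0.279*log2(0.279/0.311) = 0.0035

0.0035 bits


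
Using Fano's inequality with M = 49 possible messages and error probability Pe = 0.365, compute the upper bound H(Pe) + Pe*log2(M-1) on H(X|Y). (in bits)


H(Pe) = -Pe*log2(Pe) - (1-Pe)*log2(1-Pe) = -0.365*log2(0.365) - 0.635*log2(0.635) = 0.530722 + 0.416034 = 0.9468. Pe*log2(M-1) = 0.365*log2(48) = 2.038511. Bound = H(Pe) + Pe*log2(M-1) = 0.530722 + 0.416034 + 2.038511 = 2.9853

2.9853 bits


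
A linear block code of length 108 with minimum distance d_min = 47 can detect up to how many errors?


Detection capability = d_min - 1 = 47 - 1 = 46

46 errors


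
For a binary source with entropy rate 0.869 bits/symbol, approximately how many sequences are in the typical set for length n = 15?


log2|A_typical| = nH = 15 * 0.869 = 13.035, so |A_typical| ~ 2^13.035 = 8.393e+03

8.393e+03


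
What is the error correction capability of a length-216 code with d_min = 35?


Correction capability = floor((d-1)/2) = floor((35-1)/2) = 17

17 errors


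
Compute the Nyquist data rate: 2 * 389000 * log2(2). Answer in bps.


Rate = 2 * B * log2(M) = 2 * 389000 * 1.0 = 778000.0

778000.0 bps


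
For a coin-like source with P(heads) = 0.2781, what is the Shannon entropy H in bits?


H = -p*log2(p) - (1-p)*log2(1-p). -0.2781*log2(0.2781) = 0.513463; -0.7219*log2(0.7219) = 0.339386. H = 0.513463 + 0.339386 = 0.8528

0.8528 bits


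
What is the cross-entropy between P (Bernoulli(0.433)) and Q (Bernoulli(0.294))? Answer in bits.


H(P,Q) = -p*log2(q) - (1-p)*log2(1-q). -0.433*log2(0.294) = 0.764726; -0.567*log2(0.706) = 0.284781. H(P,Q) = 0.764726 + 0.284781 = 1.0495

1.0495 bits


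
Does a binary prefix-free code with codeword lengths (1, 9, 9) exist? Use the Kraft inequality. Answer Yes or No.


Kraft sum = sum(2^(-l_i)) = 0.5039, need <= 1. Result: satisfied (a binary prefix-free code with these lengths exists)

Yes


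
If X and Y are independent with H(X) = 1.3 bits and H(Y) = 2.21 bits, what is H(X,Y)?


For independent variables, H(X,Y) = H(X) + H(Y) = 1.3 + 2.21 = 3.51

3.51 bits


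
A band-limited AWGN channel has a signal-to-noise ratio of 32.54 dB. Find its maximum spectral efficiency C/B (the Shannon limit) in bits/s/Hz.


SNR_linear = 10^(32.54/10) = 1794.7336; C/B = log2(1 + SNR_linear) = log2(1 + 1794.7336) = 10.8104

10.8104 bits/s/Hz


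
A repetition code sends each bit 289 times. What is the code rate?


Rate = k/n = 1/289

1/289


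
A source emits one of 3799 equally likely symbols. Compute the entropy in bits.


H = log2(n) = log2(3799) = 11.8914

11.8914 bits


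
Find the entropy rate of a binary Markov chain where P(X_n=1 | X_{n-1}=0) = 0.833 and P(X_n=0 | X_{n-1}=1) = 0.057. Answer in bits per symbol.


Stationary distribution: pi_0 = p10/(p01+p10) = 0.064, pi_1 = 0.936. Entropy rate H' = pi_0*H(p01) + pi_1*H(p10) = 0.064*0.6508 + 0.936*0.3154 = 0.3369

0.3369 bits/symbol


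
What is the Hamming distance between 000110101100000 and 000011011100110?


Count differing positions: . . . ^ . ^ ^ ^ . . . . ^ ^ . = 6 differences

6


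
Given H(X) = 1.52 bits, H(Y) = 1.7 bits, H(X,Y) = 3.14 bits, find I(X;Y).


I(X;Y) = H(X) + H(Y) - H(X,Y) = 1.52 + 1.7 - 3.14 = 0.08

0.08 bits


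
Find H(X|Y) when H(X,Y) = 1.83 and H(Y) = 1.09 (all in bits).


H(X|Y) = H(X,Y) - H(Y) = 1.83 - 1.09 = 0.74

0.74 bits


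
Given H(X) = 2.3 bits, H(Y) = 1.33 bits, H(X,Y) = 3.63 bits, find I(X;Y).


I(X;Y) = H(X) + H(Y) - H(X,Y) = 2.3 + 1.33 - 3.63 = 0.0

0.0 bits


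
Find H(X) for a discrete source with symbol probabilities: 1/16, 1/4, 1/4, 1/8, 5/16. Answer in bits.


H = -sum(p_i * log2(p_i)). Terms: -(1/16)*log2(1/16) = 0.250000; -(1/4)*log2(1/4) = 0.500000; -(1/4)*log2(1/4) = 0.500000; -(1/8)*log2(1/8) = 0.375000; -(5/16)*log2(5/16) = 0.524397. H = 0.250000 + 0.500000 + 0.500000 + 0.375000 + 0.524397 = 2.1494

2.1494 bits


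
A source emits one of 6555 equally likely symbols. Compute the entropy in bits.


H = log2(n) = log2(6555) = 12.6784

12.6784 bits


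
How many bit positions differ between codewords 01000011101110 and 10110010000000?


Count differing positions: ^ ^ ^ ^ . . . ^ ^ . ^ ^ ^ . = 9 differences

9


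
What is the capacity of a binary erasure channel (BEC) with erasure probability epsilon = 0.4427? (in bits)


C = 1 - epsilon = 1 - 0.4427 = 0.5573

0.5573 bits


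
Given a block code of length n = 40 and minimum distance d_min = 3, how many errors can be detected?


Detection capability = d_min - 1 = 3 - 1 = 2

2 errors


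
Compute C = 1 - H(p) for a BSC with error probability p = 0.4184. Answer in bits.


H(p) = -p*log2(p) - (1-p)*log2(1-p) = -0.4184*log2(0.4184) - 0.5816*log2(0.5816) = 0.525948 + 0.454754 = 0.9807. C = 1 - H(p) = 1 - 0.9807 = 0.0193

0.0193 bits


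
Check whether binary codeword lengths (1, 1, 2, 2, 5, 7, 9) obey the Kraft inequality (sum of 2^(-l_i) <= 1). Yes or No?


Kraft sum = sum(2^(-l_i)) = 1.541, need <= 1. Result: violated (a binary prefix-free code with these lengths cannot exist)

No


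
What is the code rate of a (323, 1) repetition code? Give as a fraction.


Rate = k/n = 1/323

1/323


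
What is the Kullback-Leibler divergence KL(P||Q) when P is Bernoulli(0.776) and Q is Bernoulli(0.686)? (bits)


KL = p*log2(p/q) + (1-p)*log2((1-p)/(1-q)) = 0.776*log2(0.776/0.686) + 0.224*log2(0.224/0.314) = 0.0289

0.0289 bits


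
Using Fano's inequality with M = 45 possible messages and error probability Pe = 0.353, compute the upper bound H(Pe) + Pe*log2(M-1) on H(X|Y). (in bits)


H(Pe) = -Pe*log2(Pe) - (1-Pe)*log2(1-Pe) = -0.353*log2(0.353) - 0.647*log2(0.647) = 0.530298 + 0.406421 = 0.9367. Pe*log2(M-1) = 0.353*log2(44) = 1.927179. Bound = H(Pe) + Pe*log2(M-1) = 0.530298 + 0.406421 + 1.927179 = 2.8639

2.8639 bits


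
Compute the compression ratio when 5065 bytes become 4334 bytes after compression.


Ratio = original / compressed = 5065 / 4334 = 1.1687

1.1687


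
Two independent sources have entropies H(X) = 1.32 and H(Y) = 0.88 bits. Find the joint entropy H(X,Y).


For independent variables, H(X,Y) = H(X) + H(Y) = 1.32 + 0.88 = 2.2

2.2 bits


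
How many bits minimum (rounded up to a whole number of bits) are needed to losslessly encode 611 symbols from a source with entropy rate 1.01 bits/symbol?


Minimum bits >= n * H = 611 * 1.01 = 617.11, rounded up to a whole number of bits = 618

618 bits


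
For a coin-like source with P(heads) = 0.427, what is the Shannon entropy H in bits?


H = -p*log2(p) - (1-p)*log2(1-p). -0.427*log2(0.427) = 0.524224; -0.573*log2(0.573) = 0.460344. H = 0.524224 + 0.460344 = 0.9846

0.9846 bits


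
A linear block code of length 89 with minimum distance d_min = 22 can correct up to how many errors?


Correction capability = floor((d-1)/2) = floor((22-1)/2) = 10

10 errors


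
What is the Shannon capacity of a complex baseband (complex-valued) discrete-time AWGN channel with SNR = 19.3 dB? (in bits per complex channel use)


SNR_linear = 10^(19.3/10) = 85.1138; C = log2(1 + SNR_linear) = log2(1 + 85.1138) = 6.4282

6.4282 bits/channel use


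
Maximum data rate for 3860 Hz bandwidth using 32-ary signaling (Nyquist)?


Rate = 2 * B * log2(M) = 2 * 3860 * 5.0 = 38600.0

38600.0 bps


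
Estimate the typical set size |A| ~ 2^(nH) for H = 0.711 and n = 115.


log2|A_typical| = nH = 115 * 0.711 = 81.765, so |A_typical| ~ 2^81.765 = 4.109e+24

4.109e+24


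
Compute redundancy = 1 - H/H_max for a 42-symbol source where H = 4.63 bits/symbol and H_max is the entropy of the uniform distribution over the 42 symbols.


H_max = log2(K) = log2(42) = 5.3923 bits/symbol. Redundancy = 1 - H/H_max = 1 - 4.63/5.3923 = 1 - 0.8586 = 0.1414

0.1414


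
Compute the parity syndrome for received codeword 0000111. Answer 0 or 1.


Syndrome = XOR of all bits = 0 XOR 0 XOR 0 XOR 0 XOR 1 XOR 1 XOR 1 = 1

1


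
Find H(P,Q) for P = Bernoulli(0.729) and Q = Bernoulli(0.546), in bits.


H(P,Q) = -p*log2(q) - (1-p)*log2(1-q). -0.729*log2(0.546) = 0.636437; -0.271*log2(0.454) = 0.308733. H(P,Q) = 0.636437 + 0.308733 = 0.9452

0.9452 bits


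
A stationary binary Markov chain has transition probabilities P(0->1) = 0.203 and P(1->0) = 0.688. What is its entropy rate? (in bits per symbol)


Stationary distribution: pi_0 = p10/(p01+p10) = 0.7722, pi_1 = 0.2278. Entropy rate H' = pi_0*H(p01) + pi_1*H(p10) = 0.7722*0.7279 + 0.2278*0.8955 = 0.7661

0.7661 bits/symbol


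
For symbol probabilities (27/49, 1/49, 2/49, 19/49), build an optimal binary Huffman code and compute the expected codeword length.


Huffman construction (repeatedly merge the two least-probable nodes; each merge adds 1 bit to every symbol beneath it): 1/49 + 2/49 = 3/49; 3/49 + 19/49 = 22/49; 22/49 + 27/49 = 1. Resulting codeword lengths (in the order the probabilities were given): (1, 3, 3, 2). L_avg = sum(p_i * l_i) = 27/49*1 + 1/49*3 + 2/49*3 + 19/49*2 = 74/49 = 1.5102

1.5102 bits


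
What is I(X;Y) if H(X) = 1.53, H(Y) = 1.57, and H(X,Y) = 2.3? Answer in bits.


I(X;Y) = H(X) + H(Y) - H(X,Y) = 1.53 + 1.57 - 2.3 = 0.8

0.8 bits


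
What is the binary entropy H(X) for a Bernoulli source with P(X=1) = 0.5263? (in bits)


H = -p*log2(p) - (1-p)*log2(1-p). -0.5263*log2(0.5263) = 0.487376; -0.4737*log2(0.4737) = 0.510627. H = 0.487376 + 0.510627 = 0.998

0.998 bits


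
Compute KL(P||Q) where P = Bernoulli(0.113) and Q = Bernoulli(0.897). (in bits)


KL = p*log2(p/q) + (1-p)*log2((1-p)/(1-q)) = 0.113*log2(0.113/0.897) + 0.887*log2(0.887/0.103) = 2.4175

2.4175 bits


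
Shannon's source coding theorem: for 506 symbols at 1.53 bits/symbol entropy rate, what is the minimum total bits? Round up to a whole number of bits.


Minimum bits >= n * H = 506 * 1.53 = 774.18, rounded up to a whole number of bits = 775

775 bits


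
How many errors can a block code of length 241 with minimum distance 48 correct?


Correction capability = floor((d-1)/2) = floor((48-1)/2) = 23

23 errors


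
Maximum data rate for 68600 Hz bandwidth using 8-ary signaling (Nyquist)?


Rate = 2 * B * log2(M) = 2 * 68600 * 3.0 = 411600.0

411600.0 bps


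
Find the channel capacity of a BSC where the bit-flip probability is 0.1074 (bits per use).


H(p) = -p*log2(p) - (1-p)*log2(1-p) = -0.1074*log2(0.1074) - 0.8926*log2(0.8926) = 0.345714 + 0.146310 = 0.492. C = 1 - H(p) = 1 - 0.492 = 0.508

0.508 bits


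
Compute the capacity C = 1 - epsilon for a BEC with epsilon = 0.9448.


C = 1 - epsilon = 1 - 0.9448 = 0.0552

0.0552 bits


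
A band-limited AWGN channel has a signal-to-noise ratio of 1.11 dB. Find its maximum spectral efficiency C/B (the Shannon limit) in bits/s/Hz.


SNR_linear = 10^(1.11/10) = 1.2912; C/B = log2(1 + SNR_linear) = log2(1 + 1.2912) = 1.1961

1.1961 bits/s/Hz


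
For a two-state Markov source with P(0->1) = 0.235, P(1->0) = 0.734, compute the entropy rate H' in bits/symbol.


Stationary distribution: pi_0 = p10/(p01+p10) = 0.7575, pi_1 = 0.2425. Entropy rate H' = pi_0*H(p01) + pi_1*H(p10) = 0.7575*0.7866 + 0.2425*0.8357 = 0.7985

0.7985 bits/symbol


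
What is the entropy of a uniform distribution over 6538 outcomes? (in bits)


H = log2(n) = log2(6538) = 12.6746

12.6746 bits


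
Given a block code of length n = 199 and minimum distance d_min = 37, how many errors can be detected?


Detection capability = d_min - 1 = 37 - 1 = 36

36 errors


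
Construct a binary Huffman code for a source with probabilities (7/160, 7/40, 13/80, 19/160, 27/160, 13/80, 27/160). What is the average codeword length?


Huffman construction (repeatedly merge the two least-probable nodes; each merge adds 1 bit to every symbol beneath it): 7/160 + 19/160 = 13/80; 13/80 + 13/80 = 13/40; 13/80 + 27/160 = 53/160; 27/160 + 7/40 = 11/32; 13/40 + 53/160 = 21/32; 11/32 + 21/32 = 1. Resulting codeword lengths (in the order the probabilities were given): (4, 2, 3, 4, 3, 3, 2). L_avg = sum(p_i * l_i) = 7/160*4 + 7/40*2 + 13/80*3 + 19/160*4 + 27/160*3 + 13/80*3 + 27/160*2 = 451/160 = 2.8188

2.8188 bits


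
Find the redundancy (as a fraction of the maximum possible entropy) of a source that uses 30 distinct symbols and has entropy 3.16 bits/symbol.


H_max = log2(K) = log2(30) = 4.9069 bits/symbol. Redundancy = 1 - H/H_max = 1 - 3.16/4.9069 = 1 - 0.644 = 0.356

0.356


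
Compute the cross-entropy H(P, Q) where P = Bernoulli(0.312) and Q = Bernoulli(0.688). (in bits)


H(P,Q) = -p*log2(q) - (1-p)*log2(1-q). -0.312*log2(0.688) = 0.168330; -0.688*log2(0.312) = 1.156103. H(P,Q) = 0.168330 + 1.156103 = 1.3244

1.3244 bits


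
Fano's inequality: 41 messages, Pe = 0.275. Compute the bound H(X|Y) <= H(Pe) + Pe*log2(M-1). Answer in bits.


H(Pe) = -Pe*log2(Pe) - (1-Pe)*log2(1-Pe) = -0.275*log2(0.275) - 0.725*log2(0.725) = 0.512187 + 0.336362 = 0.8485. Pe*log2(M-1) = 0.275*log2(40) = 1.463530. Bound = H(Pe) + Pe*log2(M-1) = 0.512187 + 0.336362 + 1.463530 = 2.3121

2.3121 bits


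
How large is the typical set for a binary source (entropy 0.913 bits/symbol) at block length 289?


log2|A_typical| = nH = 289 * 0.913 = 263.857, so |A_typical| ~ 2^263.857 = 2.685e+79

2.685e+79


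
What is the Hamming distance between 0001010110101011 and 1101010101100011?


Count differing positions: ^ ^ . . . . . . ^ ^ . . ^ . . . = 5 differences

5


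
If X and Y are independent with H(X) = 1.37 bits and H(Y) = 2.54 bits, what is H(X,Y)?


For independent variables, H(X,Y) = H(X) + H(Y) = 1.37 + 2.54 = 3.91

3.91 bits


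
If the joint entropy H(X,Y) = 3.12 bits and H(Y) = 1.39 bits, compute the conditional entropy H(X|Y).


H(X|Y) = H(X,Y) - H(Y) = 3.12 - 1.39 = 1.73

1.73 bits


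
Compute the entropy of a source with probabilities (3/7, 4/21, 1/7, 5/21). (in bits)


H = -sum(p_i * log2(p_i)). Terms: -(3/7)*log2(3/7) = 0.523882; -(4/21)*log2(4/21) = 0.455680; -(1/7)*log2(1/7) = 0.401051; -(5/21)*log2(5/21) = 0.492950. H = 0.523882 + 0.455680 + 0.401051 + 0.492950 = 1.8736

1.8736 bits


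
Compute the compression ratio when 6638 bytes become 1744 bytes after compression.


Ratio = original / compressed = 6638 / 1744 = 3.8062

3.8062


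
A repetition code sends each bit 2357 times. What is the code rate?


Rate = k/n = 1/2357

1/2357


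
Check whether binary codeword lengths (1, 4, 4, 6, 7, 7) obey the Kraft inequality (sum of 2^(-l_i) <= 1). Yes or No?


Kraft sum = sum(2^(-l_i)) = 0.6562, need <= 1. Result: satisfied (a binary prefix-free code with these lengths exists)

Yes


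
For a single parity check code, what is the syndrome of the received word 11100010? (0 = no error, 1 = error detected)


Syndrome = XOR of all bits = 1 XOR 1 XOR 1 XOR 0 XOR 0 XOR 0 XOR 1 XOR 0 = 0

0


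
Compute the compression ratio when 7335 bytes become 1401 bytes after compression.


Ratio = original / compressed = 7335 / 1401 = 5.2355

5.2355


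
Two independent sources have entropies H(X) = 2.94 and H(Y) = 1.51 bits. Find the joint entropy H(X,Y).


For independent variables, H(X,Y) = H(X) + H(Y) = 2.94 + 1.51 = 4.45

4.45 bits


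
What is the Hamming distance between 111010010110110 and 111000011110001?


Count differing positions: . . . . ^ . . . ^ . . . ^ ^ ^ = 5 differences

5


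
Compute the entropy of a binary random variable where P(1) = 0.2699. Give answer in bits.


H = -p*log2(p) - (1-p)*log2(1-p). -0.2699*log2(0.2699) = 0.509977; -0.7301*log2(0.7301) = 0.331344. H = 0.509977 + 0.331344 = 0.8413

0.8413 bits


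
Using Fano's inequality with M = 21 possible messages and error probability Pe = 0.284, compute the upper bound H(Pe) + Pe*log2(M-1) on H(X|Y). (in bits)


H(Pe) = -Pe*log2(Pe) - (1-Pe)*log2(1-Pe) = -0.284*log2(0.284) - 0.716*log2(0.716) = 0.515755 + 0.345089 = 0.8608. Pe*log2(M-1) = 0.284*log2(20) = 1.227428. Bound = H(Pe) + Pe*log2(M-1) = 0.515755 + 0.345089 + 1.227428 = 2.0883

2.0883 bits


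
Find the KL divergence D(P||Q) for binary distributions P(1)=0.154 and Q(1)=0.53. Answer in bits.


KL = p*log2(p/q) + (1-p)*log2((1-p)/(1-q)) = 0.154*log2(0.154/0.53) + 0.846*log2(0.846/0.47) = 0.4428

0.4428 bits


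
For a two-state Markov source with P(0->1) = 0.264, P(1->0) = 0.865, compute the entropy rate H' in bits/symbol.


Stationary distribution: pi_0 = p10/(p01+p10) = 0.7662, pi_1 = 0.2338. Entropy rate H' = pi_0*H(p01) + pi_1*H(p10) = 0.7662*0.8327 + 0.2338*0.571 = 0.7715

0.7715 bits/symbol


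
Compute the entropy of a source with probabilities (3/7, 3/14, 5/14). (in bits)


H = -sum(p_i * log2(p_i)). Terms: -(3/7)*log2(3/7) = 0.523882; -(3/14)*log2(3/14) = 0.476227; -(5/14)*log2(5/14) = 0.530510. H = 0.523882 + 0.476227 + 0.530510 = 1.5306

1.5306 bits


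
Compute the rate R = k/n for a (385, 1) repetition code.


Rate = k/n = 1/385

1/385


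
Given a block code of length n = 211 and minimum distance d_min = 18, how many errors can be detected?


Detection capability = d_min - 1 = 18 - 1 = 17

17 errors


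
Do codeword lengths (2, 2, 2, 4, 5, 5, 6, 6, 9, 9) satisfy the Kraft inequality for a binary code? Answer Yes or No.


Kraft sum = sum(2^(-l_i)) = 0.9102, need <= 1. Result: satisfied (a binary prefix-free code with these lengths exists)

Yes


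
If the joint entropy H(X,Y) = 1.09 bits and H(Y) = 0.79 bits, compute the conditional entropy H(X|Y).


H(X|Y) = H(X,Y) - H(Y) = 1.09 - 0.79 = 0.3

0.3 bits


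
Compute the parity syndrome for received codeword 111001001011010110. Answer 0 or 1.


Syndrome = XOR of all bits = 1 XOR 1 XOR 1 XOR 0 XOR 0 XOR 1 XOR 0 XOR 0 XOR 1 XOR 0 XOR 1 XOR 1 XOR 0 XOR 1 XOR 0 XOR 1 XOR 1 XOR 0 = 0

0


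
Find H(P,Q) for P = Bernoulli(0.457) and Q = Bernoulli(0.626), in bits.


H(P,Q) = -p*log2(q) - (1-p)*log2(1-q). -0.457*log2(0.626) = 0.308825; -0.543*log2(0.374) = 0.770457. H(P,Q) = 0.308825 + 0.770457 = 1.0793

1.0793 bits


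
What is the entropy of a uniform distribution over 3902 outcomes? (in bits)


H = log2(n) = log2(3902) = 11.93

11.93 bits


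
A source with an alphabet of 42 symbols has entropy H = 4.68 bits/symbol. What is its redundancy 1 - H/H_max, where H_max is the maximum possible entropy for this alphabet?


H_max = log2(K) = log2(42) = 5.3923 bits/symbol. Redundancy = 1 - H/H_max = 1 - 4.68/5.3923 = 1 - 0.8679 = 0.1321

0.1321
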